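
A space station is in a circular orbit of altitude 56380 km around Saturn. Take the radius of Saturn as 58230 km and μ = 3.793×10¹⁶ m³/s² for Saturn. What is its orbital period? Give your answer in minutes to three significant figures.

T ≈ 660 minutes

r = 58230 + 56380 = 114610 km = 1.1461×10⁸ m.
Kepler's third law: T = 2π√(r³/μ) = 2π√((1.146×10⁸)³ / 3.793×10¹⁶).
r³/μ = 3.969×10⁷ s², so T = 2π × 6.300×10³ = 3.958×10⁴ s.
Converting: 3.958×10⁴ s ÷ 60.00 = 659.7 minutes.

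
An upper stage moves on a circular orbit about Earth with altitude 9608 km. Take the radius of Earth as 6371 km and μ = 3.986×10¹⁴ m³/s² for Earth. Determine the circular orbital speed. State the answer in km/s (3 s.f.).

r = 6371 + 9608 = 15979 km = 1.5979×10⁷ m.
For a circular orbit v = √(μ/r) = √(3.986×10¹⁴ / 1.598×10⁷) = √(2.495×10⁷) = 4995 m/s.
That is 4.995 km/s.

v ≈ 4.99 km/s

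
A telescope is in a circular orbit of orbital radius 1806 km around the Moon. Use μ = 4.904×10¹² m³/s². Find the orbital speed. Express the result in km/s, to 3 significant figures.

r = 1806 km = 1.806×10⁶ m.
For a circular orbit v = √(μ/r) = √(4.904×10¹² / 1.806×10⁶) = √(2.715×10⁶) = 1648 m/s.
That is 1.648 km/s.

v ≈ 1.65 km/s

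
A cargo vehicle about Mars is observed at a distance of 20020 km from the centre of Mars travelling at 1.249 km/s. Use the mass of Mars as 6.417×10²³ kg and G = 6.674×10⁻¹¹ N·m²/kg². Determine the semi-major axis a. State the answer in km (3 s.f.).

μ = GM = 6.674×10⁻¹¹ × 6.417×10²³ = 4.283×10¹³ m³/s².
r = 2.002×10⁷ m.
Vis-viva rearranged: 1/a = 2/r − v²/μ = 9.990×10⁻⁸ − 3.643×10⁻⁸ = 6.347×10⁻⁸ m⁻¹.
a = 1.575×10⁷ m = 15754 km.

a ≈ 15800 km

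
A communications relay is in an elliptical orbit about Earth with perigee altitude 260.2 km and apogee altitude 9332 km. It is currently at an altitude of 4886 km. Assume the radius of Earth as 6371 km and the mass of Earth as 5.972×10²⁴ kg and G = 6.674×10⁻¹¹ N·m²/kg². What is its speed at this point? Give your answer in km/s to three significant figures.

μ = GM = 6.674×10⁻¹¹ × 5.972×10²⁴ = 3.986×10¹⁴ m³/s².
r_p = 6371 + 260.2 = 6631.2 km = 6.6312×10⁶ m.
r_a = 6371 + 9332 = 15703 km = 1.5703×10⁷ m.
r = 6371 + 4886 = 11257 km = 1.126×10⁷ m.
Semi-major axis a = (r_p + r_a)/2 = 11167 km = 1.117×10⁷ m.
Vis-viva: v² = μ(2/r − 1/a) = 3.986×10¹⁴ × (1.777×10⁻⁷ − 8.955×10⁻⁸) = 3.512×10⁷ m²/s².
v = 5926 m/s = 5.926 km/s.

v ≈ 5.93 km/s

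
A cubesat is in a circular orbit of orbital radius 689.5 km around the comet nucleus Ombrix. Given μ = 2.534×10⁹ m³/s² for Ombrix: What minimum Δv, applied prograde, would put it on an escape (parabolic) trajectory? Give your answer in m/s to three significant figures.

r = 689.5 km = 6.895×10⁵ m.
Circular speed v_c = √(μ/r) = 60.62 m/s.
Escape speed v_esc = √(2μ/r) = √2 × v_c = 85.73 m/s.
Δv = v_esc − v_c = 25.11 m/s.

Δv ≈ 25.1 m/s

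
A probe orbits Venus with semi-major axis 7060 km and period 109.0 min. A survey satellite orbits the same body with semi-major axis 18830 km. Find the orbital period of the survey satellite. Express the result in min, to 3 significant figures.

Kepler's third law: T² ∝ a³, so T₂ = T₁ (a₂/a₁)^(3/2).
a₂/a₁ = 2.667, (a₂/a₁)^(3/2) = 4.356.
T₂ = 109.0 × 4.356 = 474.8 min.

T₂ ≈ 475 min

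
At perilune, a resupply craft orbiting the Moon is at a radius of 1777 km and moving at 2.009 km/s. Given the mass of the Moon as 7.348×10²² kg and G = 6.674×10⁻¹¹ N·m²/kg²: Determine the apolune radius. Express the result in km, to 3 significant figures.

μ = GM = 6.674×10⁻¹¹ × 7.348×10²² = 4.904×10¹² m³/s².
r_p = 1.777×10⁶ m.
Specific energy ε = v²/2 − μ/r = -7.417×10⁵ J/kg, so a = −μ/(2ε) = 3.306×10⁶ m.
The apsides satisfy r_p + r_a = 2a, so the apolune radius is 2a − r_p = 4.835×10⁶ m = 4834.9 km.

apolune radius ≈ 4830 km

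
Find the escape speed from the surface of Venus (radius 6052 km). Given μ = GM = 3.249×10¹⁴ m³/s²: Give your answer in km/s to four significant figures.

v_esc ≈ 10.36 km/s

r = R = 6.052×10⁶ m.
Escape speed v_esc = √(2μ/r) = √(2 × 3.249×10¹⁴ / 6.052×10⁶) = √(1.074×10⁸) = 10360 m/s.
= 10.36 km/s.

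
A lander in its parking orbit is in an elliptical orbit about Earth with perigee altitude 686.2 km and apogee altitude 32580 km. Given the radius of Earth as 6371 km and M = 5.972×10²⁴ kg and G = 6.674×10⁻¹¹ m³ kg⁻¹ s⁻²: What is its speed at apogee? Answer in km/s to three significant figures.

μ = GM = 6.674×10⁻¹¹ × 5.972×10²⁴ = 3.986×10¹⁴ m³/s².
r_p = 6371 + 686.2 = 7057.2 km = 7.0572×10⁶ m.
r_a = 6371 + 32580 = 38951 km = 3.8951×10⁷ m.
Semi-major axis a = (r_p + r_a)/2 = 23004 km = 2.300×10⁷ m.
Vis-viva: v² = μ(2/r − 1/a) = 3.986×10¹⁴ × (5.135×10⁻⁸ − 4.347×10⁻⁸) = 3.139×10⁶ m²/s².
v = 1772 m/s = 1.772 km/s.

v ≈ 1.77 km/s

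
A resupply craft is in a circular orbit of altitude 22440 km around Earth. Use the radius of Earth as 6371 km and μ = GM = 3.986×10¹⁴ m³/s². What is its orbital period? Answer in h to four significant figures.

T ≈ 13.52 h

r = 6371 + 22440 = 28811 km = 2.8811×10⁷ m.
Kepler's third law: T = 2π√(r³/μ) = 2π√((2.881×10⁷)³ / 3.986×10¹⁴).
r³/μ = 6.000×10⁷ s², so T = 2π × 7.746×10³ = 4.867×10⁴ s.
Converting: 4.867×10⁴ s ÷ 3600 = 13.52 h.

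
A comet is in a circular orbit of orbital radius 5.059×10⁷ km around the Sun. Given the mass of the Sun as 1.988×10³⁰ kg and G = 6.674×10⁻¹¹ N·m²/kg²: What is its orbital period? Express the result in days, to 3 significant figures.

T ≈ 71.8 days

μ = GM = 6.674×10⁻¹¹ × 1.988×10³⁰ = 1.327×10²⁰ m³/s².
r = 5.059×10⁷ km = 5.059×10¹⁰ m.
Kepler's third law: T = 2π√(r³/μ) = 2π√((5.059×10¹⁰)³ / 1.327×10²⁰).
r³/μ = 9.759×10¹¹ s², so T = 2π × 9.879×10⁵ = 6.207×10⁶ s.
Converting: 6.207×10⁶ s ÷ 86400 = 71.84 days.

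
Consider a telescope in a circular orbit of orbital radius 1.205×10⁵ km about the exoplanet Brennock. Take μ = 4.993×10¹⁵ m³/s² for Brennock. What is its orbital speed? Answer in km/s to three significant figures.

r = 1.205×10⁵ km = 1.205×10⁸ m.
For a circular orbit v = √(μ/r) = √(4.993×10¹⁵ / 1.205×10⁸) = √(4.144×10⁷) = 6437 m/s.
That is 6.437 km/s.

v ≈ 6.44 km/s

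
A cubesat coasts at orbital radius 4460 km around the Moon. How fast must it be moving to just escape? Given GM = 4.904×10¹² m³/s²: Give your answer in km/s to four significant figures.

r = 4460 km = 4.460×10⁶ m.
Escape speed v_esc = √(2μ/r) = √(2 × 4.904×10¹² / 4.460×10⁶) = √(2.199×10⁶) = 1483 m/s.
= 1.483 km/s.

v_esc ≈ 1.483 km/s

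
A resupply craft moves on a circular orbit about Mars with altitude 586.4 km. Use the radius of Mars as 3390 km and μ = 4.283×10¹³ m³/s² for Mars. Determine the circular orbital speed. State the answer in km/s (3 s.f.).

r = 3390 + 586.4 = 3976.4 km = 3.9764×10⁶ m.
For a circular orbit v = √(μ/r) = √(4.283×10¹³ / 3.976×10⁶) = √(1.077×10⁷) = 3282 m/s.
That is 3.282 km/s.

v ≈ 3.28 km/s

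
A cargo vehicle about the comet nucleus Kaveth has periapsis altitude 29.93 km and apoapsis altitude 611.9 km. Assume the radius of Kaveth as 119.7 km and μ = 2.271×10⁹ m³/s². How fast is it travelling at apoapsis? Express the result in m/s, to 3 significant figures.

v ≈ 32.5 m/s

r_p = 119.7 + 29.93 = 149.63 km = 1.4963×10⁵ m.
r_a = 119.7 + 611.9 = 731.60 km = 7.3160×10⁵ m.
Semi-major axis a = (r_p + r_a)/2 = 440.62 km = 4.406×10⁵ m.
Vis-viva: v² = μ(2/r − 1/a) = 2.271×10⁹ × (2.734×10⁻⁶ − 2.270×10⁻⁶) = 1.054×10³ m²/s².
v = 32.47 m/s.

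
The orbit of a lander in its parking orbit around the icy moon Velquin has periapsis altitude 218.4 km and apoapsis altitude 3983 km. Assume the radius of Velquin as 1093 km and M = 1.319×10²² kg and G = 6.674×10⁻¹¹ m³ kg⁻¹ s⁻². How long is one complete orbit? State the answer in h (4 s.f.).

μ = GM = 6.674×10⁻¹¹ × 1.319×10²² = 8.803×10¹¹ m³/s².
r_p = 1093 + 218.4 = 1311.4 km = 1.3114×10⁶ m.
r_a = 1093 + 3983 = 5076.0 km = 5.0760×10⁶ m.
Semi-major axis a = (r_p + r_a)/2 = (1311.4 + 5076.0)/2 = 3193.7 km = 3.194×10⁶ m.
By Kepler's third law T = 2π√(a³/μ) = 2π × 6.083×10³ = 3.822×10⁴ s.
= 10.62 h.

T ≈ 10.62 h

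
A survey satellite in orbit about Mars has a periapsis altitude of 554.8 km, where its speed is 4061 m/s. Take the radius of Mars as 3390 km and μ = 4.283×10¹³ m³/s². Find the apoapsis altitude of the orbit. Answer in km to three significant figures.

apoapsis altitude ≈ 9070 km

r_p = 3390 + 554.8 = 3944.8 km = 3.945×10⁶ m.
Specific energy ε = v²/2 − μ/r = -2.611×10⁶ J/kg, so a = −μ/(2ε) = 8.200×10⁶ m.
The apsides satisfy r_p + r_a = 2a, so the apoapsis radius is 2a − r_p = 1.246×10⁷ m = 12456 km.
Apoapsis altitude = 12456 − 3390 = 9065.9 km.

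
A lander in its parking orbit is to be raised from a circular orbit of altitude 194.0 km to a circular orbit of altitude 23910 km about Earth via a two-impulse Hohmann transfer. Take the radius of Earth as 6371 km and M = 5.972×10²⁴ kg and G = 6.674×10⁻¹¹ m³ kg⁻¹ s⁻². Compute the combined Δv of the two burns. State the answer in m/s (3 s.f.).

Δv_total ≈ 3660 m/s

μ = GM = 6.674×10⁻¹¹ × 5.972×10²⁴ = 3.986×10¹⁴ m³/s².
r₁ = 6371 + 194.0 = 6565.0 km = 6.5650×10⁶ m.
r₂ = 6371 + 23910 = 30281 km = 3.0281×10⁷ m.
Transfer ellipse a_t = (r₁ + r₂)/2 = 1.842×10⁷ m.
At r₁: circular v_c1 = √(μ/r₁) = 7792 m/s; transfer-perigee v_p = √[μ(2/r₁ − 1/a_t)] = 9989 m/s.
Δv₁ = v_p − v_c1 = 2198 m/s.
At r₂: circular v_c2 = √(μ/r₂) = 3628 m/s; transfer-apogee v_a = √[μ(2/r₂ − 1/a_t)] = 2166 m/s.
Δv₂ = v_c2 − v_a = 1462 m/s.
Total Δv = Δv₁ + Δv₂ = 3660 m/s.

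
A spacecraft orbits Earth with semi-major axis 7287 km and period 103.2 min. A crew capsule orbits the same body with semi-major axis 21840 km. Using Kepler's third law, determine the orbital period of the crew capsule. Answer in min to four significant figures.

Kepler's third law: T² ∝ a³, so T₂ = T₁ (a₂/a₁)^(3/2).
a₂/a₁ = 2.997, (a₂/a₁)^(3/2) = 5.189.
T₂ = 103.2 × 5.189 = 535.5 min.

T₂ ≈ 535.5 min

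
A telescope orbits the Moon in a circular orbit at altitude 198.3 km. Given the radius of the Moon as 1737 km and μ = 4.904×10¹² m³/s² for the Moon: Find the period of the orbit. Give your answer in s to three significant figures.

r = 1737 + 198.3 = 1935.3 km = 1.9353×10⁶ m.
Kepler's third law: T = 2π√(r³/μ) = 2π√((1.935×10⁶)³ / 4.904×10¹²).
r³/μ = 1.478×10⁶ s², so T = 2π × 1.216×10³ = 7.639×10³ s.

T ≈ 7640 s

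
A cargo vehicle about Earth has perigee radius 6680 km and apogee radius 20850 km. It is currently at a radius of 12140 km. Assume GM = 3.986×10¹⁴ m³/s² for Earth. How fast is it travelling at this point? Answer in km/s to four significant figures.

v ≈ 6.059 km/s

Semi-major axis a = (r_p + r_a)/2 = 13765 km = 1.376×10⁷ m.
Vis-viva: v² = μ(2/r − 1/a) = 3.986×10¹⁴ × (1.647×10⁻⁷ − 7.265×10⁻⁸) = 3.671×10⁷ m²/s².
v = 6059 m/s = 6.059 km/s.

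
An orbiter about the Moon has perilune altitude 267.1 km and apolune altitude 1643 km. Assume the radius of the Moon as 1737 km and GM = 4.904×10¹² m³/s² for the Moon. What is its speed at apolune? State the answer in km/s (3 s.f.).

r_p = 1737 + 267.1 = 2004.1 km = 2.0041×10⁶ m.
r_a = 1737 + 1643 = 3380.0 km = 3.3800×10⁶ m.
Semi-major axis a = (r_p + r_a)/2 = 2692.1 km = 2.692×10⁶ m.
Vis-viva: v² = μ(2/r − 1/a) = 4.904×10¹² × (5.917×10⁻⁷ − 3.715×10⁻⁷) = 1.080×10⁶ m²/s².
v = 1039 m/s = 1.039 km/s.

v ≈ 1.04 km/s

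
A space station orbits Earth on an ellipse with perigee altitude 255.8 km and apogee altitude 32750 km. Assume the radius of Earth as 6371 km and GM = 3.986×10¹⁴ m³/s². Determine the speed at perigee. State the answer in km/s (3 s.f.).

r_p = 6371 + 255.8 = 6626.8 km = 6.6268×10⁶ m.
r_a = 6371 + 32750 = 39121 km = 3.9121×10⁷ m.
Semi-major axis a = (r_p + r_a)/2 = 22874 km = 2.287×10⁷ m.
Vis-viva: v² = μ(2/r − 1/a) = 3.986×10¹⁴ × (3.018×10⁻⁷ − 4.372×10⁻⁸) = 1.029×10⁸ m²/s².
v = 10140 m/s = 10.14 km/s.

v ≈ 10.1 km/s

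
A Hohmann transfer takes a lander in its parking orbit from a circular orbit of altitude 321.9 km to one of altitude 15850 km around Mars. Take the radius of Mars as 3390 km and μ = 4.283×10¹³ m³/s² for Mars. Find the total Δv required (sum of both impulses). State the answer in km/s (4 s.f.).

Δv_total ≈ 1.645 km/s

r₁ = 3390 + 321.9 = 3711.9 km = 3.7119×10⁶ m.
r₂ = 3390 + 15850 = 19240 km = 1.9240×10⁷ m.
Transfer ellipse a_t = (r₁ + r₂)/2 = 1.148×10⁷ m.
At r₁: circular v_c1 = √(μ/r₁) = 3397 m/s; transfer-periapsis v_p = √[μ(2/r₁ − 1/a_t)] = 4398 m/s.
Δv₁ = v_p − v_c1 = 1001 m/s.
At r₂: circular v_c2 = √(μ/r₂) = 1492 m/s; transfer-apoapsis v_a = √[μ(2/r₂ − 1/a_t)] = 848.5 m/s.
Δv₂ = v_c2 − v_a = 643.5 m/s.
Total Δv = Δv₁ + Δv₂ = 1645 m/s = 1.645 km/s.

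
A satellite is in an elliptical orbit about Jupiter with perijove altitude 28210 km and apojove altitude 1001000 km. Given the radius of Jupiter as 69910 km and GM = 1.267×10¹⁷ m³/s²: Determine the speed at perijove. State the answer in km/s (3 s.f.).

v ≈ 48.6 km/s

r_p = 69910 + 28210 = 98120 km = 9.8120×10⁷ m.
r_a = 69910 + 1001000 = 1070900 km = 1.0709×10⁹ m.
Semi-major axis a = (r_p + r_a)/2 = 5.8452×10⁵ km = 5.845×10⁸ m.
Vis-viva: v² = μ(2/r − 1/a) = 1.267×10¹⁷ × (2.038×10⁻⁸ − 1.711×10⁻⁹) = 2.366×10⁹ m²/s².
v = 48640 m/s = 48.64 km/s.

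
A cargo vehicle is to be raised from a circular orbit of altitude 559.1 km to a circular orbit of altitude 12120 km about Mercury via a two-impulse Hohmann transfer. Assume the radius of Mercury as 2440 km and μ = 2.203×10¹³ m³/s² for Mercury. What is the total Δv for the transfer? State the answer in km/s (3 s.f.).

r₁ = 2440 + 559.1 = 2999.1 km = 2.9991×10⁶ m.
r₂ = 2440 + 12120 = 14560 km = 1.4560×10⁷ m.
Transfer ellipse a_t = (r₁ + r₂)/2 = 8.780×10⁶ m.
At r₁: circular v_c1 = √(μ/r₁) = 2710 m/s; transfer-periherm v_p = √[μ(2/r₁ − 1/a_t)] = 3490 m/s.
Δv₁ = v_p − v_c1 = 780.0 m/s.
At r₂: circular v_c2 = √(μ/r₂) = 1230 m/s; transfer-apoherm v_a = √[μ(2/r₂ − 1/a_t)] = 718.9 m/s.
Δv₂ = v_c2 − v_a = 511.1 m/s.
Total Δv = Δv₁ + Δv₂ = 1291 m/s = 1.291 km/s.

Δv_total ≈ 1.29 km/s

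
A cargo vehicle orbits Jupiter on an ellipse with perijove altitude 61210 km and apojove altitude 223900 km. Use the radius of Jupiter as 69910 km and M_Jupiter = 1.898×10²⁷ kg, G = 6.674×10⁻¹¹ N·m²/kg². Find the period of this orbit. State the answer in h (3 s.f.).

T ≈ 15.2 h

μ = GM = 6.674×10⁻¹¹ × 1.898×10²⁷ = 1.267×10¹⁷ m³/s².
r_p = 69910 + 61210 = 131120 km = 1.3112×10⁸ m.
r_a = 69910 + 223900 = 293810 km = 2.9381×10⁸ m.
Semi-major axis a = (r_p + r_a)/2 = (1.3112×10⁵ + 2.9381×10⁵)/2 = 2.1246×10⁵ km = 2.125×10⁸ m.
By Kepler's third law T = 2π√(a³/μ) = 2π × 8.701×10³ = 5.467×10⁴ s.
= 15.19 h.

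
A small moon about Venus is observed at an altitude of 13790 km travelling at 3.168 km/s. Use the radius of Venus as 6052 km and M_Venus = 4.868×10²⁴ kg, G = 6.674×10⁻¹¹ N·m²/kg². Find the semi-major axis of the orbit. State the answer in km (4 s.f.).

a ≈ 14310 km

μ = GM = 6.674×10⁻¹¹ × 4.868×10²⁴ = 3.249×10¹⁴ m³/s².
r = 6052 + 13790 = 19842 km = 1.984×10⁷ m.
Specific orbital energy ε = v²/2 − μ/r = (3168)²/2 − 3.249×10¹⁴/1.984×10⁷ = -1.136×10⁷ J/kg.
Since ε = −μ/(2a), a = −μ/(2ε) = 1.431×10⁷ m = 14305 km.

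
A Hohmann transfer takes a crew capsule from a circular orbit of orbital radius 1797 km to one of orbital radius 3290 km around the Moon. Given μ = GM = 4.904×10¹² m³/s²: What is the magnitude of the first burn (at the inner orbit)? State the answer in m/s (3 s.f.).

r₁ = 1797 km = 1.797×10⁶ m.
r₂ = 3290 km = 3.290×10⁶ m.
Transfer ellipse a_t = (r₁ + r₂)/2 = 2.544×10⁶ m.
At r₁: circular v_c1 = √(μ/r₁) = 1652 m/s; transfer-perilune v_p = √[μ(2/r₁ − 1/a_t)] = 1879 m/s.
Δv₁ = v_p − v_c1 = 226.8 m/s.

Δv ≈ 227 m/s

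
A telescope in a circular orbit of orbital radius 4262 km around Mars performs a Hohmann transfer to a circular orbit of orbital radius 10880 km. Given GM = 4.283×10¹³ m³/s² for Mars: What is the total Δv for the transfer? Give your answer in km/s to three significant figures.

Δv_total ≈ 1.13 km/s

r₁ = 4262 km = 4.262×10⁶ m.
r₂ = 10880 km = 1.088×10⁷ m.
Transfer ellipse a_t = (r₁ + r₂)/2 = 7.571×10⁶ m.
At r₁: circular v_c1 = √(μ/r₁) = 3170 m/s; transfer-periapsis v_p = √[μ(2/r₁ − 1/a_t)] = 3800 m/s.
Δv₁ = v_p − v_c1 = 630.1 m/s.
At r₂: circular v_c2 = √(μ/r₂) = 1984 m/s; transfer-apoapsis v_a = √[μ(2/r₂ − 1/a_t)] = 1489 m/s.
Δv₂ = v_c2 − v_a = 495.4 m/s.
Total Δv = Δv₁ + Δv₂ = 1126 m/s = 1.126 km/s.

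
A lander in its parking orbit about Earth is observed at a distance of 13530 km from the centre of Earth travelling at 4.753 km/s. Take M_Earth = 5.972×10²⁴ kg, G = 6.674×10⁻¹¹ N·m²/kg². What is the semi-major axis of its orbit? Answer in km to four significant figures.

μ = GM = 6.674×10⁻¹¹ × 5.972×10²⁴ = 3.986×10¹⁴ m³/s².
r = 1.353×10⁷ m.
Specific orbital energy ε = v²/2 − μ/r = (4753)²/2 − 3.986×10¹⁴/1.353×10⁷ = -1.816×10⁷ J/kg.
Since ε = −μ/(2a), a = −μ/(2ε) = 1.097×10⁷ m = 10972 km.

a ≈ 10970 km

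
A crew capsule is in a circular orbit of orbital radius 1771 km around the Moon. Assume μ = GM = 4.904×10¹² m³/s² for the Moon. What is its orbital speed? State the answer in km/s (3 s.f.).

r = 1771 km = 1.771×10⁶ m.
For a circular orbit v = √(μ/r) = √(4.904×10¹² / 1.771×10⁶) = √(2.769×10⁶) = 1664 m/s.
That is 1.664 km/s.

v ≈ 1.66 km/s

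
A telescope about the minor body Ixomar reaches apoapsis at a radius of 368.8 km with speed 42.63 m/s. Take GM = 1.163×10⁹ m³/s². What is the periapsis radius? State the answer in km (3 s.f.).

periapsis radius ≈ 149 km

r_a = 3.688×10⁵ m.
Specific energy ε = v²/2 − μ/r = -2.245×10³ J/kg, so a = −μ/(2ε) = 2.590×10⁵ m.
The apsides satisfy r_p + r_a = 2a, so the periapsis radius is 2a − r_a = 1.493×10⁵ m = 149.28 km.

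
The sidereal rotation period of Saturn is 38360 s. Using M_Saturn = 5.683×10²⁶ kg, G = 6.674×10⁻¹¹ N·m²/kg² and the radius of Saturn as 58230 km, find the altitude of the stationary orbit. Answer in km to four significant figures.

μ = GM = 6.674×10⁻¹¹ × 5.683×10²⁶ = 3.793×10¹⁶ m³/s².
A synchronous orbit has period T, so by Kepler's third law a = (μT²/4π²)^(1/3).
μT²/4π² = 3.793×10¹⁶ × (3.836×10⁴)² / 39.48 = 1.414×10²⁴ m³.
a = 1.122×10⁸ m = 1.1223×10⁵ km.
Altitude h = a − R = 1.1223×10⁵ − 58230 = 54003 km.

h_sync ≈ 54000 km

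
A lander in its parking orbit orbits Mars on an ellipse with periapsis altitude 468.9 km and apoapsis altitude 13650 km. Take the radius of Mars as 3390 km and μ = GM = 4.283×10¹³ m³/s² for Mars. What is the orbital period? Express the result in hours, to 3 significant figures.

r_p = 3390 + 468.9 = 3858.9 km = 3.8589×10⁶ m.
r_a = 3390 + 13650 = 17040 km = 1.7040×10⁷ m.
Semi-major axis a = (r_p + r_a)/2 = (3858.9 + 17040)/2 = 10449 km = 1.045×10⁷ m.
By Kepler's third law T = 2π√(a³/μ) = 2π × 5.161×10³ = 3.243×10⁴ s.
= 9.008 hours.

T ≈ 9.01 hours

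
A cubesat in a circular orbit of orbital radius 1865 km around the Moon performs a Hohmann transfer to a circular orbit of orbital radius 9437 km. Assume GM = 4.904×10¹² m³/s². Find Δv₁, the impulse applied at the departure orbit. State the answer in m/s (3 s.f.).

r₁ = 1865 km = 1.865×10⁶ m.
r₂ = 9437 km = 9.437×10⁶ m.
Transfer ellipse a_t = (r₁ + r₂)/2 = 5.651×10⁶ m.
At r₁: circular v_c1 = √(μ/r₁) = 1622 m/s; transfer-perilune v_p = √[μ(2/r₁ − 1/a_t)] = 2096 m/s.
Δv₁ = v_p − v_c1 = 473.9 m/s.

Δv ≈ 474 m/s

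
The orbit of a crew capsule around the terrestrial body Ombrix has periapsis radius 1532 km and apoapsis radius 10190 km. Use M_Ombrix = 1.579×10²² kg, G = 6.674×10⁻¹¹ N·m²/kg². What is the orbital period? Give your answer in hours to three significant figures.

T ≈ 24.1 hours

μ = GM = 6.674×10⁻¹¹ × 1.579×10²² = 1.054×10¹² m³/s².
Semi-major axis a = (r_p + r_a)/2 = (1532.0 + 10190)/2 = 5861.0 km = 5.861×10⁶ m.
By Kepler's third law T = 2π√(a³/μ) = 2π × 1.382×10⁴ = 8.685×10⁴ s.
= 24.12 hours.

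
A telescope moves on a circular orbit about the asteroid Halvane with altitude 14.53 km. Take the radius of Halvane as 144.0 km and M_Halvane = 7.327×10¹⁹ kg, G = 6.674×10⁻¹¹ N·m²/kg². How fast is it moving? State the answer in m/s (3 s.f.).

μ = GM = 6.674×10⁻¹¹ × 7.327×10¹⁹ = 4.890×10⁹ m³/s².
r = 144.0 + 14.53 = 158.53 km = 1.5853×10⁵ m.
For a circular orbit v = √(μ/r) = √(4.890×10⁹ / 1.585×10⁵) = √(3.085×10⁴) = 175.6 m/s.

v ≈ 176 m/s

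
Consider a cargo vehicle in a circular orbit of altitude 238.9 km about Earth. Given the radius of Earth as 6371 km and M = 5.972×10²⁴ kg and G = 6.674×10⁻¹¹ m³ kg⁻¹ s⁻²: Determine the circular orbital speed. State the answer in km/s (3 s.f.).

v ≈ 7.77 km/s

μ = GM = 6.674×10⁻¹¹ × 5.972×10²⁴ = 3.986×10¹⁴ m³/s².
r = 6371 + 238.9 = 6609.9 km = 6.6099×10⁶ m.
For a circular orbit v = √(μ/r) = √(3.986×10¹⁴ / 6.610×10⁶) = √(6.030×10⁷) = 7765 m/s.
That is 7.765 km/s.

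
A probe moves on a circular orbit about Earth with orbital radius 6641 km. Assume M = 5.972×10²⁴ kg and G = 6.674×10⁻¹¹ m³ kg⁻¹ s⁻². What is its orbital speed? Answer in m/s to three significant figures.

μ = GM = 6.674×10⁻¹¹ × 5.972×10²⁴ = 3.986×10¹⁴ m³/s².
r = 6641 km = 6.641×10⁶ m.
For a circular orbit v = √(μ/r) = √(3.986×10¹⁴ / 6.641×10⁶) = √(6.002×10⁷) = 7747 m/s.

v ≈ 7750 m/s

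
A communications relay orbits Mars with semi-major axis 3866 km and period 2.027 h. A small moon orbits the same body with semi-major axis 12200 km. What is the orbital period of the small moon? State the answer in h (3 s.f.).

T₂ ≈ 11.4 h

Kepler's third law: T² ∝ a³, so T₂ = T₁ (a₂/a₁)^(3/2).
a₂/a₁ = 3.156, (a₂/a₁)^(3/2) = 5.606.
T₂ = 2.027 × 5.606 = 11.36 h.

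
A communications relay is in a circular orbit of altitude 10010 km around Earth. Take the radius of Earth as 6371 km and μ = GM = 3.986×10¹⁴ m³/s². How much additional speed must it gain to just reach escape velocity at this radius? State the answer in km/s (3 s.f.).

Δv ≈ 2.04 km/s

r = 6371 + 10010 = 16381 km = 1.6381×10⁷ m.
Circular speed v_c = √(μ/r) = 4933 m/s.
Escape speed v_esc = √(2μ/r) = √2 × v_c = 6976 m/s.
Δv = v_esc − v_c = 2043 m/s = 2.043 km/s.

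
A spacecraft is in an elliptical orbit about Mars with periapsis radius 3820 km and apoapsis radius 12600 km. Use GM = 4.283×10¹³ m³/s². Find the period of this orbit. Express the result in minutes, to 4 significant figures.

Semi-major axis a = (r_p + r_a)/2 = (3820.0 + 12600)/2 = 8210.0 km = 8.210×10⁶ m.
By Kepler's third law T = 2π√(a³/μ) = 2π × 3.595×10³ = 2.259×10⁴ s.
= 376.4 minutes.

T ≈ 376.4 minutes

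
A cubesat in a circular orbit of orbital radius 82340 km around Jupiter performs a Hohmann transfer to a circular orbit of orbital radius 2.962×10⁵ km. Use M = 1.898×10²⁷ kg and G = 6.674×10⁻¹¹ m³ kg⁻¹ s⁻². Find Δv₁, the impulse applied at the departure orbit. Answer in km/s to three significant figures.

μ = GM = 6.674×10⁻¹¹ × 1.898×10²⁷ = 1.267×10¹⁷ m³/s².
r₁ = 82340 km = 8.234×10⁷ m.
r₂ = 2.962×10⁵ km = 2.962×10⁸ m.
Transfer ellipse a_t = (r₁ + r₂)/2 = 1.893×10⁸ m.
At r₁: circular v_c1 = √(μ/r₁) = 39220 m/s; transfer-perijove v_p = √[μ(2/r₁ − 1/a_t)] = 49070 m/s.
Δv₁ = v_p − v_c1 = 9844 m/s.
= 9.844 km/s.

Δv ≈ 9.84 km/s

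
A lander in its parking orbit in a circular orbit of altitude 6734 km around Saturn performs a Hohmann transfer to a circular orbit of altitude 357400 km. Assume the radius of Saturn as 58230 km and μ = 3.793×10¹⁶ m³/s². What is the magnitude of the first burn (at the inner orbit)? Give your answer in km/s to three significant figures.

Δv ≈ 7.62 km/s

r₁ = 58230 + 6734 = 64964 km = 6.4964×10⁷ m.
r₂ = 58230 + 357400 = 415630 km = 4.1563×10⁸ m.
Transfer ellipse a_t = (r₁ + r₂)/2 = 2.403×10⁸ m.
At r₁: circular v_c1 = √(μ/r₁) = 24160 m/s; transfer-perikrone v_p = √[μ(2/r₁ − 1/a_t)] = 31780 m/s.
Δv₁ = v_p − v_c1 = 7615 m/s.
= 7.615 km/s.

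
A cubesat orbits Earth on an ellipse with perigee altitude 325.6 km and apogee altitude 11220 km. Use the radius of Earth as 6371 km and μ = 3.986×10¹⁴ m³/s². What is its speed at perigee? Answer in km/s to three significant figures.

r_p = 6371 + 325.6 = 6696.6 km = 6.6966×10⁶ m.
r_a = 6371 + 11220 = 17591 km = 1.7591×10⁷ m.
Semi-major axis a = (r_p + r_a)/2 = 12144 km = 1.214×10⁷ m.
Vis-viva: v² = μ(2/r − 1/a) = 3.986×10¹⁴ × (2.987×10⁻⁷ − 8.235×10⁻⁸) = 8.622×10⁷ m²/s².
v = 9286 m/s = 9.286 km/s.

v ≈ 9.29 km/s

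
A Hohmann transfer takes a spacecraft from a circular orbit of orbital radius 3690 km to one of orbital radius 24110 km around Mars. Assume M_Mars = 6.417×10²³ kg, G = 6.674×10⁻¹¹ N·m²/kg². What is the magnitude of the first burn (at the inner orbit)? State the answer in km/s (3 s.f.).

μ = GM = 6.674×10⁻¹¹ × 6.417×10²³ = 4.283×10¹³ m³/s².
r₁ = 3690 km = 3.690×10⁶ m.
r₂ = 24110 km = 2.411×10⁷ m.
Transfer ellipse a_t = (r₁ + r₂)/2 = 1.390×10⁷ m.
At r₁: circular v_c1 = √(μ/r₁) = 3407 m/s; transfer-periapsis v_p = √[μ(2/r₁ − 1/a_t)] = 4487 m/s.
Δv₁ = v_p − v_c1 = 1080 m/s.
= 1.080 km/s.

Δv ≈ 1.08 km/s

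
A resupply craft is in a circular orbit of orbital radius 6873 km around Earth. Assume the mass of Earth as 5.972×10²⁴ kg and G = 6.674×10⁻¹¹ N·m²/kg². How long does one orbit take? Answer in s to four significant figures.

T ≈ 5671 s

μ = GM = 6.674×10⁻¹¹ × 5.972×10²⁴ = 3.986×10¹⁴ m³/s².
r = 6873 km = 6.873×10⁶ m.
Kepler's third law: T = 2π√(r³/μ) = 2π√((6.873×10⁶)³ / 3.986×10¹⁴).
r³/μ = 8.146×10⁵ s², so T = 2π × 9.025×10² = 5.671×10³ s.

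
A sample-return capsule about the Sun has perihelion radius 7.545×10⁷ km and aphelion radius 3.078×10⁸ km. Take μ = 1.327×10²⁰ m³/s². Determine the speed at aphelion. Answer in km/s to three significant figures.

v ≈ 13.0 km/s

Semi-major axis a = (r_p + r_a)/2 = 1.9162×10⁸ km = 1.916×10¹¹ m.
Vis-viva: v² = μ(2/r − 1/a) = 1.327×10²⁰ × (6.498×10⁻¹² − 5.219×10⁻¹²) = 1.697×10⁸ m²/s².
v = 13030 m/s = 13.03 km/s.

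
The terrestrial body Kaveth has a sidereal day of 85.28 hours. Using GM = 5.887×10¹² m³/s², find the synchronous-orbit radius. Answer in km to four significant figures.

r_sync ≈ 24130 km

T = 85.28 hours = 3.070×10⁵ s.
A synchronous orbit has period T, so by Kepler's third law a = (μT²/4π²)^(1/3).
μT²/4π² = 5.887×10¹² × (3.070×10⁵)² / 39.48 = 1.406×10²² m³.
a = 2.413×10⁷ m = 24133 km.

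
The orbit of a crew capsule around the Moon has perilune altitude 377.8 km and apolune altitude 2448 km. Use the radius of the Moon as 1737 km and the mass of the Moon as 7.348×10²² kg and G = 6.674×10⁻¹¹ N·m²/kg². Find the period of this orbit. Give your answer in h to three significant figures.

μ = GM = 6.674×10⁻¹¹ × 7.348×10²² = 4.904×10¹² m³/s².
r_p = 1737 + 377.8 = 2114.8 km = 2.1148×10⁶ m.
r_a = 1737 + 2448 = 4185.0 km = 4.1850×10⁶ m.
Semi-major axis a = (r_p + r_a)/2 = (2114.8 + 4185.0)/2 = 3149.9 km = 3.150×10⁶ m.
By Kepler's third law T = 2π√(a³/μ) = 2π × 2.524×10³ = 1.586×10⁴ s.
= 4.406 h.

T ≈ 4.41 h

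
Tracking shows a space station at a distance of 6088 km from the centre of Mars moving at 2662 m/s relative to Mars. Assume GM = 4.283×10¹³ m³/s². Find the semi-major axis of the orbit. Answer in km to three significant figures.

r = 6.088×10⁶ m.
Vis-viva rearranged: 1/a = 2/r − v²/μ = 3.285×10⁻⁷ − 1.655×10⁻⁷ = 1.631×10⁻⁷ m⁻¹.
a = 6.133×10⁶ m = 6132.5 km.

a ≈ 6130 km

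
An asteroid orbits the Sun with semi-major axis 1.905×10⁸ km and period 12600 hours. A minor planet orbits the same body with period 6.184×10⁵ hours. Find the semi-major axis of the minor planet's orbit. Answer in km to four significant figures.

Kepler's third law: a³ ∝ T², so a₂ = a₁ (T₂/T₁)^(2/3).
T₂/T₁ = 49.08, (T₂/T₁)^(2/3) = 13.40.
a₂ = 1.905×10⁸ × 13.40 = 2.554×10⁹ km.

a₂ ≈ 2.554×10⁹ km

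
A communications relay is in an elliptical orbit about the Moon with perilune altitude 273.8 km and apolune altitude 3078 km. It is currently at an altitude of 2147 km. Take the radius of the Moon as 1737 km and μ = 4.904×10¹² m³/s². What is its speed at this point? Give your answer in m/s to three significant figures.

r_p = 1737 + 273.8 = 2010.8 km = 2.0108×10⁶ m.
r_a = 1737 + 3078 = 4815.0 km = 4.8150×10⁶ m.
r = 1737 + 2147 = 3884.0 km = 3.884×10⁶ m.
Semi-major axis a = (r_p + r_a)/2 = 3412.9 km = 3.413×10⁶ m.
Vis-viva: v² = μ(2/r − 1/a) = 4.904×10¹² × (5.149×10⁻⁷ − 2.930×10⁻⁷) = 1.088×10⁶ m²/s².
v = 1043 m/s.

v ≈ 1040 m/s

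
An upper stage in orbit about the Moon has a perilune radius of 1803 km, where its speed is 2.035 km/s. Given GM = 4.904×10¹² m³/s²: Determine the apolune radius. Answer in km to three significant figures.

apolune radius ≈ 5750 km

r_p = 1.803×10⁶ m.
Specific energy ε = v²/2 − μ/r = -6.493×10⁵ J/kg, so a = −μ/(2ε) = 3.776×10⁶ m.
The apsides satisfy r_p + r_a = 2a, so the apolune radius is 2a − r_p = 5.750×10⁶ m = 5749.8 km.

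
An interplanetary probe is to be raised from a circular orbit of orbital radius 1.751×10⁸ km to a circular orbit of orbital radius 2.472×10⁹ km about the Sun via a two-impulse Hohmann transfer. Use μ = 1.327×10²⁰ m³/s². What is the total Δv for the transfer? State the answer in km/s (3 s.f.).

Δv_total ≈ 14.8 km/s

r₁ = 1.751×10⁸ km = 1.751×10¹¹ m.
r₂ = 2.472×10⁹ km = 2.472×10¹² m.
Transfer ellipse a_t = (r₁ + r₂)/2 = 1.324×10¹² m.
At r₁: circular v_c1 = √(μ/r₁) = 27530 m/s; transfer-perihelion v_p = √[μ(2/r₁ − 1/a_t)] = 37620 m/s.
Δv₁ = v_p − v_c1 = 10090 m/s.
At r₂: circular v_c2 = √(μ/r₂) = 7327 m/s; transfer-aphelion v_a = √[μ(2/r₂ − 1/a_t)] = 2665 m/s.
Δv₂ = v_c2 − v_a = 4662 m/s.
Total Δv = Δv₁ + Δv₂ = 14760 m/s = 14.76 km/s.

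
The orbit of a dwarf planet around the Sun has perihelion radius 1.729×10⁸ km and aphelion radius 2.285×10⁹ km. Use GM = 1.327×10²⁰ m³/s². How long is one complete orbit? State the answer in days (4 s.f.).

Semi-major axis a = (r_p + r_a)/2 = (1.7290×10⁸ + 2.2850×10⁹)/2 = 1.2290×10⁹ km = 1.229×10¹² m.
By Kepler's third law T = 2π√(a³/μ) = 2π × 1.183×10⁸ = 7.431×10⁸ s.
= 8601 days.

T ≈ 8601 days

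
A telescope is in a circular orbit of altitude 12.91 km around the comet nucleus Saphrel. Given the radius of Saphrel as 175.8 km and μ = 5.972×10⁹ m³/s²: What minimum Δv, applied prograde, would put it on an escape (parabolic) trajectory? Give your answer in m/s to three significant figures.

r = 175.8 + 12.91 = 188.71 km = 1.8871×10⁵ m.
Circular speed v_c = √(μ/r) = 177.9 m/s.
Escape speed v_esc = √(2μ/r) = √2 × v_c = 251.6 m/s.
Δv = v_esc − v_c = 73.69 m/s.

Δv ≈ 73.7 m/s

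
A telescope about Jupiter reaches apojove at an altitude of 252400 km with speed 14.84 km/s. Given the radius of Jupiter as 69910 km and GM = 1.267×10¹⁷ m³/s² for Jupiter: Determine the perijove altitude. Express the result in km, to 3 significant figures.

r_a = 69910 + 252400 = 3.2231×10⁵ km = 3.223×10⁸ m.
Specific energy ε = v²/2 − μ/r = -2.830×10⁸ J/kg, so a = −μ/(2ε) = 2.239×10⁸ m.
The apsides satisfy r_p + r_a = 2a, so the perijove radius is 2a − r_a = 1.254×10⁸ m = 1.2541×10⁵ km.
Perijove altitude = 1.2541×10⁵ − 69910 = 55504 km.

perijove altitude ≈ 55500 km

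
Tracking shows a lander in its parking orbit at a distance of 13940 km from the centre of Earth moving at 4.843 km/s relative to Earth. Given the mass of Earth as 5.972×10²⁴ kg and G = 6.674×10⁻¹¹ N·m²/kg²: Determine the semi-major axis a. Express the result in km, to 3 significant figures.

μ = GM = 6.674×10⁻¹¹ × 5.972×10²⁴ = 3.986×10¹⁴ m³/s².
r = 1.394×10⁷ m.
Specific orbital energy ε = v²/2 − μ/r = (4843)²/2 − 3.986×10¹⁴/1.394×10⁷ = -1.686×10⁷ J/kg.
Since ε = −μ/(2a), a = −μ/(2ε) = 1.182×10⁷ m = 11817 km.

a ≈ 11800 km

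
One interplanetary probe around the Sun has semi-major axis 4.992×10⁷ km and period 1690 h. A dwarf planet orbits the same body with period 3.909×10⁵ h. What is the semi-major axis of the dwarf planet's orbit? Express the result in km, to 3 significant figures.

Kepler's third law: a³ ∝ T², so a₂ = a₁ (T₂/T₁)^(2/3).
T₂/T₁ = 231.3, (T₂/T₁)^(2/3) = 37.68.
a₂ = 4.992×10⁷ × 37.68 = 1.881×10⁹ km.

a₂ ≈ 1.88×10⁹ km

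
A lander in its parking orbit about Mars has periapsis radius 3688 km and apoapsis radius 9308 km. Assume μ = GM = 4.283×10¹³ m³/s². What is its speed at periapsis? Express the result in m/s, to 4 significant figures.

Semi-major axis a = (r_p + r_a)/2 = 6498.0 km = 6.498×10⁶ m.
Vis-viva: v² = μ(2/r − 1/a) = 4.283×10¹³ × (5.423×10⁻⁷ − 1.539×10⁻⁷) = 1.664×10⁷ m²/s².
v = 4079 m/s.

v ≈ 4079 m/s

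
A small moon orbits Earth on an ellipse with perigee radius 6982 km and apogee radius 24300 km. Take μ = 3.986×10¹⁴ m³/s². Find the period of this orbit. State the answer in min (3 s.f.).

Semi-major axis a = (r_p + r_a)/2 = (6982.0 + 24300)/2 = 15641 km = 1.564×10⁷ m.
By Kepler's third law T = 2π√(a³/μ) = 2π × 3.098×10³ = 1.947×10⁴ s.
= 324.5 min.

T ≈ 324 min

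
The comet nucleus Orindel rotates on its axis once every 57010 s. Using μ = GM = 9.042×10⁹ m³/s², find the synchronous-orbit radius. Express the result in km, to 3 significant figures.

A synchronous orbit has period T, so by Kepler's third law a = (μT²/4π²)^(1/3).
μT²/4π² = 9.042×10⁹ × (5.701×10⁴)² / 39.48 = 7.444×10¹⁷ m³.
a = 9.063×10⁵ m = 906.29 km.

r_sync ≈ 906 km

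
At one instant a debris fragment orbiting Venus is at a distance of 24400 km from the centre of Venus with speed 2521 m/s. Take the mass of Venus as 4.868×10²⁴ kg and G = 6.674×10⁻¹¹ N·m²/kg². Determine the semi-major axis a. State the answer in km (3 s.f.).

a ≈ 16000 km

μ = GM = 6.674×10⁻¹¹ × 4.868×10²⁴ = 3.249×10¹⁴ m³/s².
r = 2.440×10⁷ m.
Vis-viva rearranged: 1/a = 2/r − v²/μ = 8.197×10⁻⁸ − 1.956×10⁻⁸ = 6.241×10⁻⁸ m⁻¹.
a = 1.602×10⁷ m = 16024 km.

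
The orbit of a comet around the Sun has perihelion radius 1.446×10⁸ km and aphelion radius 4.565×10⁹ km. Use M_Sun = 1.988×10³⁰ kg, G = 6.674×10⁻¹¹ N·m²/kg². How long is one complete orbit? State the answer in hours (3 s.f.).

μ = GM = 6.674×10⁻¹¹ × 1.988×10³⁰ = 1.327×10²⁰ m³/s².
Semi-major axis a = (r_p + r_a)/2 = (1.4460×10⁸ + 4.5650×10⁹)/2 = 2.3548×10⁹ km = 2.355×10¹² m.
By Kepler's third law T = 2π√(a³/μ) = 2π × 3.137×10⁸ = 1.971×10⁹ s.
= 5.475×10⁵ hours.

T ≈ 548000 hours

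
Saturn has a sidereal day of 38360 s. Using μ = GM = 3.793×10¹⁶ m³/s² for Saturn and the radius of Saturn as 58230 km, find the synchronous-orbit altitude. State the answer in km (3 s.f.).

A synchronous orbit has period T, so by Kepler's third law a = (μT²/4π²)^(1/3).
μT²/4π² = 3.793×10¹⁶ × (3.836×10⁴)² / 39.48 = 1.414×10²⁴ m³.
a = 1.122×10⁸ m = 1.1223×10⁵ km.
Altitude h = a − R = 1.1223×10⁵ − 58230 = 54005 km.

h_sync ≈ 54000 km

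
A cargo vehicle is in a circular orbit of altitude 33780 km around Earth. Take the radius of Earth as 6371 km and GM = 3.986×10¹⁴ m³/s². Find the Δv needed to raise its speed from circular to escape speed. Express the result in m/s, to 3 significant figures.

r = 6371 + 33780 = 40151 km = 4.0151×10⁷ m.
Circular speed v_c = √(μ/r) = 3151 m/s.
Escape speed v_esc = √(2μ/r) = √2 × v_c = 4456 m/s.
Δv = v_esc − v_c = 1305 m/s.

Δv ≈ 1310 m/s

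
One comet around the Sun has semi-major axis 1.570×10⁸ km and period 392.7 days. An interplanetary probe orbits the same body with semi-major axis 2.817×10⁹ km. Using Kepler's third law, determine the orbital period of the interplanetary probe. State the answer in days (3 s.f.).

Kepler's third law: T² ∝ a³, so T₂ = T₁ (a₂/a₁)^(3/2).
a₂/a₁ = 17.94, (a₂/a₁)^(3/2) = 76.00.
T₂ = 392.7 × 76.00 = 29850 days.

T₂ ≈ 29800 days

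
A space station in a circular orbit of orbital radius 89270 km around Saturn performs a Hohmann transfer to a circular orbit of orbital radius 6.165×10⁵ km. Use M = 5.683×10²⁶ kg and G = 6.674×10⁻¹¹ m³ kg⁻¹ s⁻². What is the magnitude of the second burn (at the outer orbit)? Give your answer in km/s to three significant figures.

μ = GM = 6.674×10⁻¹¹ × 5.683×10²⁶ = 3.793×10¹⁶ m³/s².
r₁ = 89270 km = 8.927×10⁷ m.
r₂ = 6.165×10⁵ km = 6.165×10⁸ m.
Transfer ellipse a_t = (r₁ + r₂)/2 = 3.529×10⁸ m.
At r₁: circular v_c1 = √(μ/r₁) = 20610 m/s; transfer-perikrone v_p = √[μ(2/r₁ − 1/a_t)] = 27240 m/s.
At r₂: circular v_c2 = √(μ/r₂) = 7844 m/s; transfer-apokrone v_a = √[μ(2/r₂ − 1/a_t)] = 3945 m/s.
Δv₂ = v_c2 − v_a = 3899 m/s.
= 3.899 km/s.

Δv ≈ 3.90 km/s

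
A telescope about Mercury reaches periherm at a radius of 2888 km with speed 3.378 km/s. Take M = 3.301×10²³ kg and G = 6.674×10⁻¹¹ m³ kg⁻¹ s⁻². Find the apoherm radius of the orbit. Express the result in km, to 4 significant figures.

μ = GM = 6.674×10⁻¹¹ × 3.301×10²³ = 2.203×10¹³ m³/s².
r_p = 2.888×10⁶ m.
Specific energy ε = v²/2 − μ/r = -1.923×10⁶ J/kg, so a = −μ/(2ε) = 5.728×10⁶ m.
The apsides satisfy r_p + r_a = 2a, so the apoherm radius is 2a − r_p = 8.569×10⁶ m = 8568.6 km.

apoherm radius ≈ 8569 km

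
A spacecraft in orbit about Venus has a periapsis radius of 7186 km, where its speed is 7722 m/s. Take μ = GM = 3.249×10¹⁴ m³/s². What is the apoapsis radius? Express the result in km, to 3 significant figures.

r_p = 7.186×10⁶ m.
Specific energy ε = v²/2 − μ/r = -1.540×10⁷ J/kg, so a = −μ/(2ε) = 1.055×10⁷ m.
The apsides satisfy r_p + r_a = 2a, so the apoapsis radius is 2a − r_p = 1.391×10⁷ m = 13914 km.

apoapsis radius ≈ 13900 km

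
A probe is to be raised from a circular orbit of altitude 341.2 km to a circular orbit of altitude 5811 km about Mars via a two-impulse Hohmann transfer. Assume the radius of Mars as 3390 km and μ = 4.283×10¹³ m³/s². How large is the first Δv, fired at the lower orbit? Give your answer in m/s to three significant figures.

r₁ = 3390 + 341.2 = 3731.2 km = 3.7312×10⁶ m.
r₂ = 3390 + 5811 = 9201.0 km = 9.2010×10⁶ m.
Transfer ellipse a_t = (r₁ + r₂)/2 = 6.466×10⁶ m.
At r₁: circular v_c1 = √(μ/r₁) = 3388 m/s; transfer-periapsis v_p = √[μ(2/r₁ − 1/a_t)] = 4042 m/s.
Δv₁ = v_p − v_c1 = 653.5 m/s.

Δv ≈ 653 m/s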